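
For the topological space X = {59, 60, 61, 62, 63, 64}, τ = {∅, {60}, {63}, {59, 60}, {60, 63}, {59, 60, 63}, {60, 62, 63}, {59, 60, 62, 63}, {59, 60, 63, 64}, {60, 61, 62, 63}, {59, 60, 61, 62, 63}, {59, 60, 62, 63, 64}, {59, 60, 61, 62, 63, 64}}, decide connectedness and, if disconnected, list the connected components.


(X, τ) is connected.

Find clopen sets (U ∈ τ with X ∖ U ∈ τ):
  U = ∅, X ∖ U = {59, 60, 61, 62, 63, 64} — both open, so U is clopen.
  U = {59, 60, 61, 62, 63, 64}, X ∖ U = ∅ — both open, so U is clopen.
Only trivial clopens (∅ and X) exist, so (X, τ) is connected.
Compute connected components by grouping points that agree on all clopens:
  component: {59, 60, 61, 62, 63, 64}


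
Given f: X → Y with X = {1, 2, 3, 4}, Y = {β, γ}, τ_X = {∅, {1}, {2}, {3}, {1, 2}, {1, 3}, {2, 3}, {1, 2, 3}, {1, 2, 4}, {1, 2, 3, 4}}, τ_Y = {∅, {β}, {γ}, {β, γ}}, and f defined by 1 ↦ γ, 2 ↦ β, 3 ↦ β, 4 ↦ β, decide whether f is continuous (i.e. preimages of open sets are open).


f is NOT continuous.

Compute f^{-1}(U) for each U ∈ τ_Y:
  U = ∅: f^{-1}(U) = ∅ ∈ τ_X ✓.
  U = {β}: f^{-1}(U) = {2, 3, 4} ∉ τ_X ✗.
  U = {γ}: f^{-1}(U) = {1} ∈ τ_X ✓.
  U = {β, γ}: f^{-1}(U) = {1, 2, 3, 4} ∈ τ_X ✓.
Found U = {β} with f^{-1}(U) = {2, 3, 4} not in τ_X. Therefore f is NOT continuous.


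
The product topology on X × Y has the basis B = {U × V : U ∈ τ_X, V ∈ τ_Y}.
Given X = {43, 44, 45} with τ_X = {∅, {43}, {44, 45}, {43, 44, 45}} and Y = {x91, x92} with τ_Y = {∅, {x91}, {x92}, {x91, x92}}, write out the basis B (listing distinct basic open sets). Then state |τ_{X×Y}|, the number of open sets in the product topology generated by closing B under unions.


Basis B = {∅ × ∅, {43} × {x91}, {43} × {x92}, {43} × {x91, x92}, {44, 45} × {x91}, {44, 45} × {x92}, {43, 44, 45} × {x91}, {43, 44, 45} × {x92}, {44, 45} × {x91, x92}, {43, 44, 45} × {x91, x92}}; |τ_{X×Y}| = 16.

Enumerate products U × V with U ∈ τ_X, V ∈ τ_Y (deduplicated):
  ∅ × ∅ = {} (∅)
  {43} × {x91} = {(43,x91)}
  {43} × {x92} = {(43,x92)}
  {43} × {x91, x92} = {(43,x91), (43,x92)}
  {44, 45} × {x91} = {(44,x91), (45,x91)}
  {44, 45} × {x92} = {(44,x92), (45,x92)}
  {43, 44, 45} × {x91} = {(43,x91), (44,x91), (45,x91)}
  {43, 44, 45} × {x92} = {(43,x92), (44,x92), (45,x92)}
  {44, 45} × {x91, x92} = {(44,x91), (44,x92), (45,x91), (45,x92)}
  {43, 44, 45} × {x91, x92} = {(43,x91), (43,x92), (44,x91), (44,x92), (45,x91), (45,x92)}
These 10 distinct sets form the basis B.
Close under arbitrary unions to get τ_{X×Y}; counting gives |τ_{X×Y}| = 16.


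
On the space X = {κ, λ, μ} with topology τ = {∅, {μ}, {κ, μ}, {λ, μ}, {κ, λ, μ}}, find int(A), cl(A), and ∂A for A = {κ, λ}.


int(A) = ∅, cl(A) = {κ, λ}, ∂A = {κ, λ}.

Closed sets in (X, τ) are complements of opens:
  closed(X, τ) = {∅, {κ}, {λ}, {κ, λ}, {κ, λ, μ}}.
int(A) = ⋃ {U ∈ τ : U ⊆ A}. Opens contained in A: ∅.
Taking the union of these: int(A) = ∅.
cl(A) = ⋂ {C closed : A ⊆ C}. Closed sets containing A: {κ, λ}, {κ, λ, μ}.
Intersecting these: cl(A) = {κ, λ}.
∂A = cl(A) ∖ int(A) = {κ, λ} ∖ ∅ = {κ, λ}.


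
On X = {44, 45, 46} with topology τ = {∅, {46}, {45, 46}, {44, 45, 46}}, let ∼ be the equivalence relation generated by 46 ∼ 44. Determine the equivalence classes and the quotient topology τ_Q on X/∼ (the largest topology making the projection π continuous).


X/∼ = {[44=46], [45]}; |τ_Q| = 2.

Equivalence classes: [44=46], [45].
Quotient map π: X → X/∼ sends 44 ↦ [44=46], 45 ↦ [45], 46 ↦ [44=46].
For each subset V ⊆ X/∼, compute π^{-1}(V) ⊆ X and check whether π^{-1}(V) ∈ τ. V is open in τ_Q iff π^{-1}(V) ∈ τ.
  V = {}: π^{-1}(V) = ∅ ∈ τ ✓.
  V = {[44=46]}: π^{-1}(V) = {44, 46} ∉ τ ✗.
  V = {[45]}: π^{-1}(V) = {45} ∉ τ ✗.
  V = {[44=46], [45]}: π^{-1}(V) = {44, 45, 46} ∈ τ ✓.
Open sets in the quotient: τ_Q = {{}, {[44=46], [45]}} (2 elements).


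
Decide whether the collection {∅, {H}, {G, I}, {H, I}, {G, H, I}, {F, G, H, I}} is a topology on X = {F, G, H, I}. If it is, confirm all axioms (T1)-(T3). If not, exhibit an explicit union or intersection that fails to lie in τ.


τ is NOT a topology on X.

Axiom (T1): ∅ ∈ τ? Yes; X ∈ τ? Yes.
Axiom (T2/T3): check pairwise unions and intersections of members of τ.
Counterexample for (T3): {G, I} ∩ {H, I} = {I} ∉ τ. Therefore τ is NOT a topology.


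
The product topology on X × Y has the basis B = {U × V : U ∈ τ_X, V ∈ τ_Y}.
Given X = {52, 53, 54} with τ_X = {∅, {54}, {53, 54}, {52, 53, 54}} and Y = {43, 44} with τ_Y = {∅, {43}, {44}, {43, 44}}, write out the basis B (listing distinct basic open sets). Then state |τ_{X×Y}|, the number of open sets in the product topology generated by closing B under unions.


Basis B = {∅ × ∅, {54} × {43}, {54} × {44}, {53, 54} × {43}, {53, 54} × {44}, {54} × {43, 44}, {52, 53, 54} × {43}, {52, 53, 54} × {44}, {53, 54} × {43, 44}, {52, 53, 54} × {43, 44}}; |τ_{X×Y}| = 16.

Enumerate products U × V with U ∈ τ_X, V ∈ τ_Y (deduplicated):
  ∅ × ∅ = {} (∅)
  {54} × {43} = {(54,43)}
  {54} × {44} = {(54,44)}
  {53, 54} × {43} = {(53,43), (54,43)}
  {53, 54} × {44} = {(53,44), (54,44)}
  {54} × {43, 44} = {(54,43), (54,44)}
  {52, 53, 54} × {43} = {(52,43), (53,43), (54,43)}
  {52, 53, 54} × {44} = {(52,44), (53,44), (54,44)}
  {53, 54} × {43, 44} = {(53,43), (53,44), (54,43), (54,44)}
  {52, 53, 54} × {43, 44} = {(52,43), (52,44), (53,43), (53,44), (54,43), (54,44)}
These 10 distinct sets form the basis B.
Close under arbitrary unions to get τ_{X×Y}; counting gives |τ_{X×Y}| = 16.


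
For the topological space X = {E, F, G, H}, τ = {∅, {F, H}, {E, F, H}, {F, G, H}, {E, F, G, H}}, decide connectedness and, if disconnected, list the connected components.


(X, τ) is connected.

Find clopen sets (U ∈ τ with X ∖ U ∈ τ):
  U = ∅, X ∖ U = {E, F, G, H} — both open, so U is clopen.
  U = {E, F, G, H}, X ∖ U = ∅ — both open, so U is clopen.
Only trivial clopens (∅ and X) exist, so (X, τ) is connected.
Compute connected components by grouping points that agree on all clopens:
  component: {E, F, G, H}


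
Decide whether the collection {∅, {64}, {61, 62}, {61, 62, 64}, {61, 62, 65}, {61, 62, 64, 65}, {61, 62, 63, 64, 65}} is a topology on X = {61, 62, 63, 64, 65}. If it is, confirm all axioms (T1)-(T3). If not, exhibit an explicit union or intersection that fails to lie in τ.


τ IS a topology on X.

Axiom (T1): ∅ ∈ τ? Yes; X ∈ τ? Yes.
Axiom (T2/T3): check pairwise unions and intersections of members of τ.
All pairwise intersections and unions checked — each lies in τ. Therefore τ satisfies (T1), (T2), (T3): it IS a topology on X.


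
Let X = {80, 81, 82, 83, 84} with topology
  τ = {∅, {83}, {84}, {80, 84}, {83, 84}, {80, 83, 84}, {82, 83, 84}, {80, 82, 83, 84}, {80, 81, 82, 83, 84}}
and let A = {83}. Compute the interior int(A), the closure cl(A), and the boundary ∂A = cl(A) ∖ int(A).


int(A) = {83}, cl(A) = {81, 82, 83}, ∂A = {81, 82}.

Closed sets in (X, τ) are complements of opens:
  closed(X, τ) = {∅, {81}, {80, 81}, {81, 82}, {80, 81, 82}, {81, 82, 83}, {80, 81, 82, 83}, {80, 81, 82, 84}, {80, 81, 82, 83, 84}}.
int(A) = ⋃ {U ∈ τ : U ⊆ A}. Opens contained in A: ∅, {83}.
Taking the union of these: int(A) = {83}.
cl(A) = ⋂ {C closed : A ⊆ C}. Closed sets containing A: {81, 82, 83}, {80, 81, 82, 83}, {80, 81, 82, 83, 84}.
Intersecting these: cl(A) = {81, 82, 83}.
∂A = cl(A) ∖ int(A) = {81, 82, 83} ∖ {83} = {81, 82}.


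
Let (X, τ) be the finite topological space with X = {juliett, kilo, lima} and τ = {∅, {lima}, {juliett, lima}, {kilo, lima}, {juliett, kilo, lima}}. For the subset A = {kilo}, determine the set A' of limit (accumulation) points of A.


A' = ∅

For each x ∈ X, list the open sets U ∈ τ with x ∈ U, then check whether U ∩ (A ∖ {x}) ≠ ∅ for every such U.
  x = juliett: open {juliett, lima} ∋ x has {juliett, lima} ∩ (A ∖ {juliett}) = ∅, so x is NOT a limit point.
  x = kilo: open {kilo, lima} ∋ x has {kilo, lima} ∩ (A ∖ {kilo}) = ∅, so x is NOT a limit point.
  x = lima: open {lima} ∋ x has {lima} ∩ (A ∖ {lima}) = ∅, so x is NOT a limit point.
Collecting: A' = ∅.


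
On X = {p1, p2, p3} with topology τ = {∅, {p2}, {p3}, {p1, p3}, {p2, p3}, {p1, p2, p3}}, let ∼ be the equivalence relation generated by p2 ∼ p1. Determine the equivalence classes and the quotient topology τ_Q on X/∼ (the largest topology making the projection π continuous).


X/∼ = {[p1=p2], [p3]}; |τ_Q| = 3.

Equivalence classes: [p1=p2], [p3].
Quotient map π: X → X/∼ sends p1 ↦ [p1=p2], p2 ↦ [p1=p2], p3 ↦ [p3].
For each subset V ⊆ X/∼, compute π^{-1}(V) ⊆ X and check whether π^{-1}(V) ∈ τ. V is open in τ_Q iff π^{-1}(V) ∈ τ.
  V = {}: π^{-1}(V) = ∅ ∈ τ ✓.
  V = {[p1=p2]}: π^{-1}(V) = {p1, p2} ∉ τ ✗.
  V = {[p3]}: π^{-1}(V) = {p3} ∈ τ ✓.
  V = {[p1=p2], [p3]}: π^{-1}(V) = {p1, p2, p3} ∈ τ ✓.
Open sets in the quotient: τ_Q = {{}, {[p3]}, {[p1=p2], [p3]}} (3 elements).


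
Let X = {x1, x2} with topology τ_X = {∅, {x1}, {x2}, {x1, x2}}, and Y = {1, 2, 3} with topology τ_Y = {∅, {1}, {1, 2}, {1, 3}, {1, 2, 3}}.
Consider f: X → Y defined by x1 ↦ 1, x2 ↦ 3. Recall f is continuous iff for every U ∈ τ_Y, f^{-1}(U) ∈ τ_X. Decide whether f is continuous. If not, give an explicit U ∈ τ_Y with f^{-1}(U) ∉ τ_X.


f IS continuous.

Compute f^{-1}(U) for each U ∈ τ_Y:
  U = ∅: f^{-1}(U) = ∅ ∈ τ_X ✓.
  U = {1}: f^{-1}(U) = {x1} ∈ τ_X ✓.
  U = {1, 2}: f^{-1}(U) = {x1} ∈ τ_X ✓.
  U = {1, 3}: f^{-1}(U) = {x1, x2} ∈ τ_X ✓.
  U = {1, 2, 3}: f^{-1}(U) = {x1, x2} ∈ τ_X ✓.
Every preimage lies in τ_X, so f IS continuous.


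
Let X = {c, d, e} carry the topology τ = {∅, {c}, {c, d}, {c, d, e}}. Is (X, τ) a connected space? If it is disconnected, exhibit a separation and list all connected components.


(X, τ) is connected.

Find clopen sets (U ∈ τ with X ∖ U ∈ τ):
  U = ∅, X ∖ U = {c, d, e} — both open, so U is clopen.
  U = {c, d, e}, X ∖ U = ∅ — both open, so U is clopen.
Only trivial clopens (∅ and X) exist, so (X, τ) is connected.
Compute connected components by grouping points that agree on all clopens:
  component: {c, d, e}


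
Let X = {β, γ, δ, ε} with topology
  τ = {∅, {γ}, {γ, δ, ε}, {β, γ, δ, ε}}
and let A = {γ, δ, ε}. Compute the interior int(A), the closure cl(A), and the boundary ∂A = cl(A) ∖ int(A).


int(A) = {γ, δ, ε}, cl(A) = {β, γ, δ, ε}, ∂A = {β}.

Closed sets in (X, τ) are complements of opens:
  closed(X, τ) = {∅, {β}, {β, δ, ε}, {β, γ, δ, ε}}.
int(A) = ⋃ {U ∈ τ : U ⊆ A}. Opens contained in A: ∅, {γ}, {γ, δ, ε}.
Taking the union of these: int(A) = {γ, δ, ε}.
cl(A) = ⋂ {C closed : A ⊆ C}. Closed sets containing A: {β, γ, δ, ε}.
Intersecting these: cl(A) = {β, γ, δ, ε}.
∂A = cl(A) ∖ int(A) = {β, γ, δ, ε} ∖ {γ, δ, ε} = {β}.


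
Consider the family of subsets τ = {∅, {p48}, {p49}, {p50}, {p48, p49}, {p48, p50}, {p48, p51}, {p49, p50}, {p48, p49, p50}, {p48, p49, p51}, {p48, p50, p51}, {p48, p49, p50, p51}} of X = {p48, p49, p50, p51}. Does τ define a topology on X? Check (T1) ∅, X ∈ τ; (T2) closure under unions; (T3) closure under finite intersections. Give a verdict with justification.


τ IS a topology on X.

Axiom (T1): ∅ ∈ τ? Yes; X ∈ τ? Yes.
Axiom (T2/T3): check pairwise unions and intersections of members of τ.
All pairwise intersections and unions checked — each lies in τ. Therefore τ satisfies (T1), (T2), (T3): it IS a topology on X.


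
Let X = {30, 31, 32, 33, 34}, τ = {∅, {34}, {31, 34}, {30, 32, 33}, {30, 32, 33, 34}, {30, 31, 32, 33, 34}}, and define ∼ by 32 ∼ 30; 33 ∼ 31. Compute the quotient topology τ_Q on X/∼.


X/∼ = {[30=32], [31=33], [34]}; |τ_Q| = 3.

Equivalence classes: [30=32], [31=33], [34].
Quotient map π: X → X/∼ sends 30 ↦ [30=32], 31 ↦ [31=33], 32 ↦ [30=32], 33 ↦ [31=33], 34 ↦ [34].
For each subset V ⊆ X/∼, compute π^{-1}(V) ⊆ X and check whether π^{-1}(V) ∈ τ. V is open in τ_Q iff π^{-1}(V) ∈ τ.
  V = {}: π^{-1}(V) = ∅ ∈ τ ✓.
  V = {[30=32]}: π^{-1}(V) = {30, 32} ∉ τ ✗.
  V = {[31=33]}: π^{-1}(V) = {31, 33} ∉ τ ✗.
  V = {[30=32], [31=33]}: π^{-1}(V) = {30, 31, 32, 33} ∉ τ ✗.
  V = {[34]}: π^{-1}(V) = {34} ∈ τ ✓.
  V = {[30=32], [34]}: π^{-1}(V) = {30, 32, 34} ∉ τ ✗.
  V = {[31=33], [34]}: π^{-1}(V) = {31, 33, 34} ∉ τ ✗.
  V = {[30=32], [31=33], [34]}: π^{-1}(V) = {30, 31, 32, 33, 34} ∈ τ ✓.
Open sets in the quotient: τ_Q = {{}, {[34]}, {[30=32], [31=33], [34]}} (3 elements).


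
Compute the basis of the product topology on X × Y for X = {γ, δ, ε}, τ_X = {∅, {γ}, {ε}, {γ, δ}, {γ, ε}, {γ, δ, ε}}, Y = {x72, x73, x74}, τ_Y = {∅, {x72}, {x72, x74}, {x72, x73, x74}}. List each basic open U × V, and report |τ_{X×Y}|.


Basis B = {∅ × ∅, {γ} × {x72}, {ε} × {x72}, {γ} × {x72, x74}, {γ, δ} × {x72}, {γ, ε} × {x72}, {ε} × {x72, x74}, {γ} × {x72, x73, x74}, {γ, δ, ε} × {x72}, {ε} × {x72, x73, x74}, {γ, δ} × {x72, x74}, {γ, ε} × {x72, x74}, {γ, δ} × {x72, x73, x74}, {γ, ε} × {x72, x73, x74}, {γ, δ, ε} × {x72, x74}, {γ, δ, ε} × {x72, x73, x74}}; |τ_{X×Y}| = 40.

Enumerate products U × V with U ∈ τ_X, V ∈ τ_Y (deduplicated):
  ∅ × ∅ = {} (∅)
  {γ} × {x72} = {(γ,x72)}
  {ε} × {x72} = {(ε,x72)}
  {γ} × {x72, x74} = {(γ,x72), (γ,x74)}
  {γ, δ} × {x72} = {(γ,x72), (δ,x72)}
  {γ, ε} × {x72} = {(γ,x72), (ε,x72)}
  {ε} × {x72, x74} = {(ε,x72), (ε,x74)}
  {γ} × {x72, x73, x74} = {(γ,x72), (γ,x73), (γ,x74)}
  {γ, δ, ε} × {x72} = {(γ,x72), (δ,x72), (ε,x72)}
  {ε} × {x72, x73, x74} = {(ε,x72), (ε,x73), (ε,x74)}
  {γ, δ} × {x72, x74} = {(γ,x72), (γ,x74), (δ,x72), (δ,x74)}
  {γ, ε} × {x72, x74} = {(γ,x72), (γ,x74), (ε,x72), (ε,x74)}
  {γ, δ} × {x72, x73, x74} = {(γ,x72), (γ,x73), (γ,x74), (δ,x72), (δ,x73), (δ,x74)}
  {γ, ε} × {x72, x73, x74} = {(γ,x72), (γ,x73), (γ,x74), (ε,x72), (ε,x73), (ε,x74)}
  {γ, δ, ε} × {x72, x74} = {(γ,x72), (γ,x74), (δ,x72), (δ,x74), (ε,x72), (ε,x74)}
  {γ, δ, ε} × {x72, x73, x74} = {(γ,x72), (γ,x73), (γ,x74), (δ,x72), (δ,x73), (δ,x74), (ε,x72), (ε,x73), (ε,x74)}
These 16 distinct sets form the basis B.
Close under arbitrary unions to get τ_{X×Y}; counting gives |τ_{X×Y}| = 40.


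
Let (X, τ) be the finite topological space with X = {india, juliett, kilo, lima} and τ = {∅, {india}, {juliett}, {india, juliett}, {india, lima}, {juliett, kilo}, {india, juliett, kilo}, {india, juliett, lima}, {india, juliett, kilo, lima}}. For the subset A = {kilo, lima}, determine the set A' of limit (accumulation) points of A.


A' = ∅

For each x ∈ X, list the open sets U ∈ τ with x ∈ U, then check whether U ∩ (A ∖ {x}) ≠ ∅ for every such U.
  x = india: open {india} ∋ x has {india} ∩ (A ∖ {india}) = ∅, so x is NOT a limit point.
  x = juliett: open {juliett} ∋ x has {juliett} ∩ (A ∖ {juliett}) = ∅, so x is NOT a limit point.
  x = kilo: open {juliett, kilo} ∋ x has {juliett, kilo} ∩ (A ∖ {kilo}) = ∅, so x is NOT a limit point.
  x = lima: open {india, lima} ∋ x has {india, lima} ∩ (A ∖ {lima}) = ∅, so x is NOT a limit point.
Collecting: A' = ∅.


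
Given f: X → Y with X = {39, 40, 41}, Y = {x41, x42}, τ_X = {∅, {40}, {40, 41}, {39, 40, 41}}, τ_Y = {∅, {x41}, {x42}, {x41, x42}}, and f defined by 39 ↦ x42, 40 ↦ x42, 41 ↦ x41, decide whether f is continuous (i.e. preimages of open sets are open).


f is NOT continuous.

Compute f^{-1}(U) for each U ∈ τ_Y:
  U = ∅: f^{-1}(U) = ∅ ∈ τ_X ✓.
  U = {x41}: f^{-1}(U) = {41} ∉ τ_X ✗.
  U = {x42}: f^{-1}(U) = {39, 40} ∉ τ_X ✗.
  U = {x41, x42}: f^{-1}(U) = {39, 40, 41} ∈ τ_X ✓.
Found U = {x41} with f^{-1}(U) = {41} not in τ_X. Therefore f is NOT continuous.


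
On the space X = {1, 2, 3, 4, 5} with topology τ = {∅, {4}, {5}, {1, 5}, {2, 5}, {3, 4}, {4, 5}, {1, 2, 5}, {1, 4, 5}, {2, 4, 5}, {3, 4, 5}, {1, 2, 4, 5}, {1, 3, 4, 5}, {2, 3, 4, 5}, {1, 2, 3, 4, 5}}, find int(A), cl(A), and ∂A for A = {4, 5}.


int(A) = {4, 5}, cl(A) = {1, 2, 3, 4, 5}, ∂A = {1, 2, 3}.

Closed sets in (X, τ) are complements of opens:
  closed(X, τ) = {∅, {1}, {2}, {3}, {1, 2}, {1, 3}, {2, 3}, {3, 4}, {1, 2, 3}, {1, 2, 5}, {1, 3, 4}, {2, 3, 4}, {1, 2, 3, 4}, {1, 2, 3, 5}, {1, 2, 3, 4, 5}}.
int(A) = ⋃ {U ∈ τ : U ⊆ A}. Opens contained in A: ∅, {4}, {5}, {4, 5}.
Taking the union of these: int(A) = {4, 5}.
cl(A) = ⋂ {C closed : A ⊆ C}. Closed sets containing A: {1, 2, 3, 4, 5}.
Intersecting these: cl(A) = {1, 2, 3, 4, 5}.
∂A = cl(A) ∖ int(A) = {1, 2, 3, 4, 5} ∖ {4, 5} = {1, 2, 3}.


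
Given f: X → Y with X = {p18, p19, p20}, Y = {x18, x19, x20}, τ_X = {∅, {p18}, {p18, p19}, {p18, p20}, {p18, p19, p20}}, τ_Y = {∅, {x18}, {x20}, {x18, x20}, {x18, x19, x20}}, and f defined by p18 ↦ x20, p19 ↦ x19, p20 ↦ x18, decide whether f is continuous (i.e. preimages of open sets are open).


f is NOT continuous.

Compute f^{-1}(U) for each U ∈ τ_Y:
  U = ∅: f^{-1}(U) = ∅ ∈ τ_X ✓.
  U = {x18}: f^{-1}(U) = {p20} ∉ τ_X ✗.
  U = {x20}: f^{-1}(U) = {p18} ∈ τ_X ✓.
  U = {x18, x20}: f^{-1}(U) = {p18, p20} ∈ τ_X ✓.
  U = {x18, x19, x20}: f^{-1}(U) = {p18, p19, p20} ∈ τ_X ✓.
Found U = {x18} with f^{-1}(U) = {p20} not in τ_X. Therefore f is NOT continuous.


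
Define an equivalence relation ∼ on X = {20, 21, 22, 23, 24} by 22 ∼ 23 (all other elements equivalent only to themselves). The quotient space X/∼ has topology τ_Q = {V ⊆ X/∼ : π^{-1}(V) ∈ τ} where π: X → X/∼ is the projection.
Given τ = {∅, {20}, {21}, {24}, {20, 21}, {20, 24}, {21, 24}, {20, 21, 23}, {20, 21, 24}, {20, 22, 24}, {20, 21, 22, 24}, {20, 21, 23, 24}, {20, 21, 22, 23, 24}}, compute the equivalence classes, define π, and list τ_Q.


X/∼ = {[20], [21], [22=23], [24]}; |τ_Q| = 9.

Equivalence classes: [20], [21], [22=23], [24].
Quotient map π: X → X/∼ sends 20 ↦ [20], 21 ↦ [21], 22 ↦ [22=23], 23 ↦ [22=23], 24 ↦ [24].
For each subset V ⊆ X/∼, compute π^{-1}(V) ⊆ X and check whether π^{-1}(V) ∈ τ. V is open in τ_Q iff π^{-1}(V) ∈ τ.
  V = {}: π^{-1}(V) = ∅ ∈ τ ✓.
  V = {[20]}: π^{-1}(V) = {20} ∈ τ ✓.
  V = {[21]}: π^{-1}(V) = {21} ∈ τ ✓.
  V = {[20], [21]}: π^{-1}(V) = {20, 21} ∈ τ ✓.
  V = {[22=23]}: π^{-1}(V) = {22, 23} ∉ τ ✗.
  V = {[20], [22=23]}: π^{-1}(V) = {20, 22, 23} ∉ τ ✗.
  V = {[21], [22=23]}: π^{-1}(V) = {21, 22, 23} ∉ τ ✗.
  V = {[20], [21], [22=23]}: π^{-1}(V) = {20, 21, 22, 23} ∉ τ ✗.
  V = {[24]}: π^{-1}(V) = {24} ∈ τ ✓.
  V = {[20], [24]}: π^{-1}(V) = {20, 24} ∈ τ ✓.
  V = {[21], [24]}: π^{-1}(V) = {21, 24} ∈ τ ✓.
  V = {[20], [21], [24]}: π^{-1}(V) = {20, 21, 24} ∈ τ ✓.
  V = {[22=23], [24]}: π^{-1}(V) = {22, 23, 24} ∉ τ ✗.
  V = {[20], [22=23], [24]}: π^{-1}(V) = {20, 22, 23, 24} ∉ τ ✗.
  V = {[21], [22=23], [24]}: π^{-1}(V) = {21, 22, 23, 24} ∉ τ ✗.
  V = {[20], [21], [22=23], [24]}: π^{-1}(V) = {20, 21, 22, 23, 24} ∈ τ ✓.
Open sets in the quotient: τ_Q = {{}, {[20]}, {[21]}, {[20], [21]}, {[24]}, {[20], [24]}, {[21], [24]}, {[20], [21], [24]}, {[20], [21], [22=23], [24]}} (9 elements).


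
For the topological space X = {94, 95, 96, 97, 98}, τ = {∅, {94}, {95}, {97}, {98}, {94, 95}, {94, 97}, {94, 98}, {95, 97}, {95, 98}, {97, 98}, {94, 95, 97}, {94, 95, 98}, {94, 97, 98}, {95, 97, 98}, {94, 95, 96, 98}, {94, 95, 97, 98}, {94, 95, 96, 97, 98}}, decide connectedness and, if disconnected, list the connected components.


(X, τ) is disconnected; components = [{97}, {94, 95, 96, 98}].

Find clopen sets (U ∈ τ with X ∖ U ∈ τ):
  U = ∅, X ∖ U = {94, 95, 96, 97, 98} — both open, so U is clopen.
  U = {97}, X ∖ U = {94, 95, 96, 98} — both open, so U is clopen.
  U = {94, 95, 96, 98}, X ∖ U = {97} — both open, so U is clopen.
  U = {94, 95, 96, 97, 98}, X ∖ U = ∅ — both open, so U is clopen.
Nontrivial clopen(s) exist: e.g. {97}. So (X, τ) is disconnected.
Compute connected components by grouping points that agree on all clopens:
  component: {97}
  component: {94, 95, 96, 98}


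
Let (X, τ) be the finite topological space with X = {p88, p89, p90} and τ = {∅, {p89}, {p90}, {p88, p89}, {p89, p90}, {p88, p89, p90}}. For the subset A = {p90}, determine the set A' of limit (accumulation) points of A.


A' = ∅

For each x ∈ X, list the open sets U ∈ τ with x ∈ U, then check whether U ∩ (A ∖ {x}) ≠ ∅ for every such U.
  x = p88: open {p88, p89} ∋ x has {p88, p89} ∩ (A ∖ {p88}) = ∅, so x is NOT a limit point.
  x = p89: open {p89} ∋ x has {p89} ∩ (A ∖ {p89}) = ∅, so x is NOT a limit point.
  x = p90: open {p90} ∋ x has {p90} ∩ (A ∖ {p90}) = ∅, so x is NOT a limit point.
Collecting: A' = ∅.


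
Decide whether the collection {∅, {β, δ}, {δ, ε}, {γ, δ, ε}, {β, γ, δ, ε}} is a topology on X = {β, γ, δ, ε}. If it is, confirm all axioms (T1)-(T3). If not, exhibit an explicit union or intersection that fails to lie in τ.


τ is NOT a topology on X.

Axiom (T1): ∅ ∈ τ? Yes; X ∈ τ? Yes.
Axiom (T2/T3): check pairwise unions and intersections of members of τ.
Counterexample for (T3): {β, δ} ∩ {δ, ε} = {δ} ∉ τ. Therefore τ is NOT a topology.


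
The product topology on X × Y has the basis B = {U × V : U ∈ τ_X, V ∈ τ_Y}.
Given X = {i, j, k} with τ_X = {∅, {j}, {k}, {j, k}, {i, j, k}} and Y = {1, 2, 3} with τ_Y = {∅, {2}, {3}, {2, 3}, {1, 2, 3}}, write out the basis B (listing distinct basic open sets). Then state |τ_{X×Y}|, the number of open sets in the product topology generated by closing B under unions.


Basis B = {∅ × ∅, {j} × {2}, {j} × {3}, {k} × {2}, {k} × {3}, {j} × {2, 3}, {j, k} × {2}, {j, k} × {3}, {k} × {2, 3}, {i, j, k} × {2}, {i, j, k} × {3}, {j} × {1, 2, 3}, {k} × {1, 2, 3}, {j, k} × {2, 3}, {i, j, k} × {2, 3}, {j, k} × {1, 2, 3}, {i, j, k} × {1, 2, 3}}; |τ_{X×Y}| = 48.

Enumerate products U × V with U ∈ τ_X, V ∈ τ_Y (deduplicated):
  ∅ × ∅ = {} (∅)
  {j} × {2} = {(j,2)}
  {j} × {3} = {(j,3)}
  {k} × {2} = {(k,2)}
  {k} × {3} = {(k,3)}
  {j} × {2, 3} = {(j,2), (j,3)}
  {j, k} × {2} = {(j,2), (k,2)}
  {j, k} × {3} = {(j,3), (k,3)}
  {k} × {2, 3} = {(k,2), (k,3)}
  {i, j, k} × {2} = {(i,2), (j,2), (k,2)}
  {i, j, k} × {3} = {(i,3), (j,3), (k,3)}
  {j} × {1, 2, 3} = {(j,1), (j,2), (j,3)}
  {k} × {1, 2, 3} = {(k,1), (k,2), (k,3)}
  {j, k} × {2, 3} = {(j,2), (j,3), (k,2), (k,3)}
  {i, j, k} × {2, 3} = {(i,2), (i,3), (j,2), (j,3), (k,2), (k,3)}
  {j, k} × {1, 2, 3} = {(j,1), (j,2), (j,3), (k,1), (k,2), (k,3)}
  {i, j, k} × {1, 2, 3} = {(i,1), (i,2), (i,3), (j,1), (j,2), (j,3), (k,1), (k,2), (k,3)}
These 17 distinct sets form the basis B.
Close under arbitrary unions to get τ_{X×Y}; counting gives |τ_{X×Y}| = 48.


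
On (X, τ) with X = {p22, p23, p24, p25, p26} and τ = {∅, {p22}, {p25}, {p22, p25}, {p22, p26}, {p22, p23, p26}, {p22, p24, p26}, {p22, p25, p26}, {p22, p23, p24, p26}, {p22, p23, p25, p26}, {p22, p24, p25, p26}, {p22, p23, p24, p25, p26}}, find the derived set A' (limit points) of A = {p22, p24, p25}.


A' = {p23, p24, p26}

For each x ∈ X, list the open sets U ∈ τ with x ∈ U, then check whether U ∩ (A ∖ {x}) ≠ ∅ for every such U.
  x = p22: open {p22} ∋ x has {p22} ∩ (A ∖ {p22}) = ∅, so x is NOT a limit point.
  x = p23: opens ∋ x are {p22, p23, p26}, {p22, p23, p24, p26}, {p22, p23, p25, p26}, {p22, p23, p24, p25, p26}; each meets A ∖ {p23}, so x IS a limit point.
  x = p24: opens ∋ x are {p22, p24, p26}, {p22, p23, p24, p26}, {p22, p24, p25, p26}, {p22, p23, p24, p25, p26}; each meets A ∖ {p24}, so x IS a limit point.
  x = p25: open {p25} ∋ x has {p25} ∩ (A ∖ {p25}) = ∅, so x is NOT a limit point.
  x = p26: opens ∋ x are {p22, p26}, {p22, p23, p26}, {p22, p24, p26}, {p22, p25, p26}, {p22, p23, p24, p26}, {p22, p23, p25, p26}, {p22, p24, p25, p26}, {p22, p23, p24, p25, p26}; each meets A ∖ {p26}, so x IS a limit point.
Collecting: A' = {p23, p24, p26}.


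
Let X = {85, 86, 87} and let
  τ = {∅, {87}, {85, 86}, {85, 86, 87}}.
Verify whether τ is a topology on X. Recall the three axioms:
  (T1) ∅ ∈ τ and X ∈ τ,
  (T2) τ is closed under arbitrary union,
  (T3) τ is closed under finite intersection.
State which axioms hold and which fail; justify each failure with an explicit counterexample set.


τ IS a topology on X.

Axiom (T1): ∅ ∈ τ? Yes; X ∈ τ? Yes.
Axiom (T2/T3): check pairwise unions and intersections of members of τ.
All pairwise intersections and unions checked — each lies in τ. Therefore τ satisfies (T1), (T2), (T3): it IS a topology on X.


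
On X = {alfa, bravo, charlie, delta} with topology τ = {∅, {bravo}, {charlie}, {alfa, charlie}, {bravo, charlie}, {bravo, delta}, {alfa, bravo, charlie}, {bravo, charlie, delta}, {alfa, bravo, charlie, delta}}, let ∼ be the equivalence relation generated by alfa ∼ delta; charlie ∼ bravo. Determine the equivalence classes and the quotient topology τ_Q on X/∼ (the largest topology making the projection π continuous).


X/∼ = {[alfa=delta], [bravo=charlie]}; |τ_Q| = 3.

Equivalence classes: [alfa=delta], [bravo=charlie].
Quotient map π: X → X/∼ sends alfa ↦ [alfa=delta], bravo ↦ [bravo=charlie], charlie ↦ [bravo=charlie], delta ↦ [alfa=delta].
For each subset V ⊆ X/∼, compute π^{-1}(V) ⊆ X and check whether π^{-1}(V) ∈ τ. V is open in τ_Q iff π^{-1}(V) ∈ τ.
  V = {}: π^{-1}(V) = ∅ ∈ τ ✓.
  V = {[alfa=delta]}: π^{-1}(V) = {alfa, delta} ∉ τ ✗.
  V = {[bravo=charlie]}: π^{-1}(V) = {bravo, charlie} ∈ τ ✓.
  V = {[alfa=delta], [bravo=charlie]}: π^{-1}(V) = {alfa, bravo, charlie, delta} ∈ τ ✓.
Open sets in the quotient: τ_Q = {{}, {[bravo=charlie]}, {[alfa=delta], [bravo=charlie]}} (3 elements).


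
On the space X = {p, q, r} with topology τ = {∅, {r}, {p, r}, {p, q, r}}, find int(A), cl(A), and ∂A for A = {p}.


int(A) = ∅, cl(A) = {p, q}, ∂A = {p, q}.

Closed sets in (X, τ) are complements of opens:
  closed(X, τ) = {∅, {q}, {p, q}, {p, q, r}}.
int(A) = ⋃ {U ∈ τ : U ⊆ A}. Opens contained in A: ∅.
Taking the union of these: int(A) = ∅.
cl(A) = ⋂ {C closed : A ⊆ C}. Closed sets containing A: {p, q}, {p, q, r}.
Intersecting these: cl(A) = {p, q}.
∂A = cl(A) ∖ int(A) = {p, q} ∖ ∅ = {p, q}.


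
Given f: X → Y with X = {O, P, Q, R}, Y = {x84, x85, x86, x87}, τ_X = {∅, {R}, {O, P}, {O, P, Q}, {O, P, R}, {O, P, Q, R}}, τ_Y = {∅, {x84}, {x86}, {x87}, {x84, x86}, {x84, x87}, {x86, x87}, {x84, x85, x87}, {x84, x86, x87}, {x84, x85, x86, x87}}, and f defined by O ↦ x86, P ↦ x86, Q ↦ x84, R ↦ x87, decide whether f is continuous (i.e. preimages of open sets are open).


f is NOT continuous.

Compute f^{-1}(U) for each U ∈ τ_Y:
  U = ∅: f^{-1}(U) = ∅ ∈ τ_X ✓.
  U = {x84}: f^{-1}(U) = {Q} ∉ τ_X ✗.
  U = {x86}: f^{-1}(U) = {O, P} ∈ τ_X ✓.
  U = {x87}: f^{-1}(U) = {R} ∈ τ_X ✓.
  U = {x84, x86}: f^{-1}(U) = {O, P, Q} ∈ τ_X ✓.
  U = {x84, x87}: f^{-1}(U) = {Q, R} ∉ τ_X ✗.
  U = {x86, x87}: f^{-1}(U) = {O, P, R} ∈ τ_X ✓.
  U = {x84, x85, x87}: f^{-1}(U) = {Q, R} ∉ τ_X ✗.
  U = {x84, x86, x87}: f^{-1}(U) = {O, P, Q, R} ∈ τ_X ✓.
  U = {x84, x85, x86, x87}: f^{-1}(U) = {O, P, Q, R} ∈ τ_X ✓.
Found U = {x84} with f^{-1}(U) = {Q} not in τ_X. Therefore f is NOT continuous.


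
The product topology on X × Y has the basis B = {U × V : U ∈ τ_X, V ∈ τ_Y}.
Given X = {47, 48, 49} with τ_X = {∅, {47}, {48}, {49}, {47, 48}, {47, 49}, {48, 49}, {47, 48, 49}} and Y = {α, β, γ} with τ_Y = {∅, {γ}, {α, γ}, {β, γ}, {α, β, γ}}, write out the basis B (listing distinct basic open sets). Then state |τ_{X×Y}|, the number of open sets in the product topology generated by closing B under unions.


Basis B = {∅ × ∅, {47} × {γ}, {48} × {γ}, {49} × {γ}, {47} × {α, γ}, {47} × {β, γ}, {47, 48} × {γ}, {47, 49} × {γ}, {48} × {α, γ}, {48} × {β, γ}, {48, 49} × {γ}, {49} × {α, γ}, {49} × {β, γ}, {47} × {α, β, γ}, {47, 48, 49} × {γ}, {48} × {α, β, γ}, {49} × {α, β, γ}, {47, 48} × {α, γ}, {47, 49} × {α, γ}, {47, 48} × {β, γ}, {47, 49} × {β, γ}, {48, 49} × {α, γ}, {48, 49} × {β, γ}, {47, 48} × {α, β, γ}, {47, 49} × {α, β, γ}, {47, 48, 49} × {α, γ}, {47, 48, 49} × {β, γ}, {48, 49} × {α, β, γ}, {47, 48, 49} × {α, β, γ}}; |τ_{X×Y}| = 125.

Enumerate products U × V with U ∈ τ_X, V ∈ τ_Y (deduplicated):
  ∅ × ∅ = {} (∅)
  {47} × {γ} = {(47,γ)}
  {48} × {γ} = {(48,γ)}
  {49} × {γ} = {(49,γ)}
  {47} × {α, γ} = {(47,α), (47,γ)}
  {47} × {β, γ} = {(47,β), (47,γ)}
  {47, 48} × {γ} = {(47,γ), (48,γ)}
  {47, 49} × {γ} = {(47,γ), (49,γ)}
  {48} × {α, γ} = {(48,α), (48,γ)}
  {48} × {β, γ} = {(48,β), (48,γ)}
  {48, 49} × {γ} = {(48,γ), (49,γ)}
  {49} × {α, γ} = {(49,α), (49,γ)}
  {49} × {β, γ} = {(49,β), (49,γ)}
  {47} × {α, β, γ} = {(47,α), (47,β), (47,γ)}
  {47, 48, 49} × {γ} = {(47,γ), (48,γ), (49,γ)}
  {48} × {α, β, γ} = {(48,α), (48,β), (48,γ)}
  {49} × {α, β, γ} = {(49,α), (49,β), (49,γ)}
  {47, 48} × {α, γ} = {(47,α), (47,γ), (48,α), (48,γ)}
  {47, 49} × {α, γ} = {(47,α), (47,γ), (49,α), (49,γ)}
  {47, 48} × {β, γ} = {(47,β), (47,γ), (48,β), (48,γ)}
  {47, 49} × {β, γ} = {(47,β), (47,γ), (49,β), (49,γ)}
  {48, 49} × {α, γ} = {(48,α), (48,γ), (49,α), (49,γ)}
  {48, 49} × {β, γ} = {(48,β), (48,γ), (49,β), (49,γ)}
  {47, 48} × {α, β, γ} = {(47,α), (47,β), (47,γ), (48,α), (48,β), (48,γ)}
  {47, 49} × {α, β, γ} = {(47,α), (47,β), (47,γ), (49,α), (49,β), (49,γ)}
  {47, 48, 49} × {α, γ} = {(47,α), (47,γ), (48,α), (48,γ), (49,α), (49,γ)}
  {47, 48, 49} × {β, γ} = {(47,β), (47,γ), (48,β), (48,γ), (49,β), (49,γ)}
  {48, 49} × {α, β, γ} = {(48,α), (48,β), (48,γ), (49,α), (49,β), (49,γ)}
  {47, 48, 49} × {α, β, γ} = {(47,α), (47,β), (47,γ), (48,α), (48,β), (48,γ), (49,α), (49,β), (49,γ)}
These 29 distinct sets form the basis B.
Close under arbitrary unions to get τ_{X×Y}; counting gives |τ_{X×Y}| = 125.


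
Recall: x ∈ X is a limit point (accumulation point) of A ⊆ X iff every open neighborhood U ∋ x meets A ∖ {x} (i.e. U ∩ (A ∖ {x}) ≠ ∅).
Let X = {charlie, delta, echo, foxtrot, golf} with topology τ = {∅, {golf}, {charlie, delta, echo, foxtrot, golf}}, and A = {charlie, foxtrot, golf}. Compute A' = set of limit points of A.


A' = {charlie, delta, echo, foxtrot}

For each x ∈ X, list the open sets U ∈ τ with x ∈ U, then check whether U ∩ (A ∖ {x}) ≠ ∅ for every such U.
  x = charlie: opens ∋ x are {charlie, delta, echo, foxtrot, golf}; each meets A ∖ {charlie}, so x IS a limit point.
  x = delta: opens ∋ x are {charlie, delta, echo, foxtrot, golf}; each meets A ∖ {delta}, so x IS a limit point.
  x = echo: opens ∋ x are {charlie, delta, echo, foxtrot, golf}; each meets A ∖ {echo}, so x IS a limit point.
  x = foxtrot: opens ∋ x are {charlie, delta, echo, foxtrot, golf}; each meets A ∖ {foxtrot}, so x IS a limit point.
  x = golf: open {golf} ∋ x has {golf} ∩ (A ∖ {golf}) = ∅, so x is NOT a limit point.
Collecting: A' = {charlie, delta, echo, foxtrot}.


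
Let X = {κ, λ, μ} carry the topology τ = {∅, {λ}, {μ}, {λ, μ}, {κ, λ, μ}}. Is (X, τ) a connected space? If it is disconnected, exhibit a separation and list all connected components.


(X, τ) is connected.

Find clopen sets (U ∈ τ with X ∖ U ∈ τ):
  U = ∅, X ∖ U = {κ, λ, μ} — both open, so U is clopen.
  U = {κ, λ, μ}, X ∖ U = ∅ — both open, so U is clopen.
Only trivial clopens (∅ and X) exist, so (X, τ) is connected.
Compute connected components by grouping points that agree on all clopens:
  component: {κ, λ, μ}


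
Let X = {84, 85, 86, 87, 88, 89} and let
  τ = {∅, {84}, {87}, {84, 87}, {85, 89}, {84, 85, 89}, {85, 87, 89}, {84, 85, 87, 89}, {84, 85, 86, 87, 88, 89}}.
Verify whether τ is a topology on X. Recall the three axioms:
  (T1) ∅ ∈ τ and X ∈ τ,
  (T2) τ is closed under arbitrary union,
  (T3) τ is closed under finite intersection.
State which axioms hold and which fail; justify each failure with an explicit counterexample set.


τ IS a topology on X.

Axiom (T1): ∅ ∈ τ? Yes; X ∈ τ? Yes.
Axiom (T2/T3): check pairwise unions and intersections of members of τ.
All pairwise intersections and unions checked — each lies in τ. Therefore τ satisfies (T1), (T2), (T3): it IS a topology on X.


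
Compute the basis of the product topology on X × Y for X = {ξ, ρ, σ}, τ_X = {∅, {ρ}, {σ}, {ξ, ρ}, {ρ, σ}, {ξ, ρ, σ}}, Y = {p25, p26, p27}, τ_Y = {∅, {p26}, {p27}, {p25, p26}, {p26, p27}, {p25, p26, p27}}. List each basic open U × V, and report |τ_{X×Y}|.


Basis B = {∅ × ∅, {ρ} × {p26}, {ρ} × {p27}, {σ} × {p26}, {σ} × {p27}, {ξ, ρ} × {p26}, {ξ, ρ} × {p27}, {ρ} × {p25, p26}, {ρ} × {p26, p27}, {ρ, σ} × {p26}, {ρ, σ} × {p27}, {σ} × {p25, p26}, {σ} × {p26, p27}, {ξ, ρ, σ} × {p26}, {ξ, ρ, σ} × {p27}, {ρ} × {p25, p26, p27}, {σ} × {p25, p26, p27}, {ξ, ρ} × {p25, p26}, {ξ, ρ} × {p26, p27}, {ρ, σ} × {p25, p26}, {ρ, σ} × {p26, p27}, {ξ, ρ} × {p25, p26, p27}, {ξ, ρ, σ} × {p25, p26}, {ξ, ρ, σ} × {p26, p27}, {ρ, σ} × {p25, p26, p27}, {ξ, ρ, σ} × {p25, p26, p27}}; |τ_{X×Y}| = 108.

Enumerate products U × V with U ∈ τ_X, V ∈ τ_Y (deduplicated):
  ∅ × ∅ = {} (∅)
  {ρ} × {p26} = {(ρ,p26)}
  {ρ} × {p27} = {(ρ,p27)}
  {σ} × {p26} = {(σ,p26)}
  {σ} × {p27} = {(σ,p27)}
  {ξ, ρ} × {p26} = {(ξ,p26), (ρ,p26)}
  {ξ, ρ} × {p27} = {(ξ,p27), (ρ,p27)}
  {ρ} × {p25, p26} = {(ρ,p25), (ρ,p26)}
  {ρ} × {p26, p27} = {(ρ,p26), (ρ,p27)}
  {ρ, σ} × {p26} = {(ρ,p26), (σ,p26)}
  {ρ, σ} × {p27} = {(ρ,p27), (σ,p27)}
  {σ} × {p25, p26} = {(σ,p25), (σ,p26)}
  {σ} × {p26, p27} = {(σ,p26), (σ,p27)}
  {ξ, ρ, σ} × {p26} = {(ξ,p26), (ρ,p26), (σ,p26)}
  {ξ, ρ, σ} × {p27} = {(ξ,p27), (ρ,p27), (σ,p27)}
  {ρ} × {p25, p26, p27} = {(ρ,p25), (ρ,p26), (ρ,p27)}
  {σ} × {p25, p26, p27} = {(σ,p25), (σ,p26), (σ,p27)}
  {ξ, ρ} × {p25, p26} = {(ξ,p25), (ξ,p26), (ρ,p25), (ρ,p26)}
  {ξ, ρ} × {p26, p27} = {(ξ,p26), (ξ,p27), (ρ,p26), (ρ,p27)}
  {ρ, σ} × {p25, p26} = {(ρ,p25), (ρ,p26), (σ,p25), (σ,p26)}
  {ρ, σ} × {p26, p27} = {(ρ,p26), (ρ,p27), (σ,p26), (σ,p27)}
  {ξ, ρ} × {p25, p26, p27} = {(ξ,p25), (ξ,p26), (ξ,p27), (ρ,p25), (ρ,p26), (ρ,p27)}
  {ξ, ρ, σ} × {p25, p26} = {(ξ,p25), (ξ,p26), (ρ,p25), (ρ,p26), (σ,p25), (σ,p26)}
  {ξ, ρ, σ} × {p26, p27} = {(ξ,p26), (ξ,p27), (ρ,p26), (ρ,p27), (σ,p26), (σ,p27)}
  {ρ, σ} × {p25, p26, p27} = {(ρ,p25), (ρ,p26), (ρ,p27), (σ,p25), (σ,p26), (σ,p27)}
  {ξ, ρ, σ} × {p25, p26, p27} = {(ξ,p25), (ξ,p26), (ξ,p27), (ρ,p25), (ρ,p26), (ρ,p27), (σ,p25), (σ,p26), (σ,p27)}
These 26 distinct sets form the basis B.
Close under arbitrary unions to get τ_{X×Y}; counting gives |τ_{X×Y}| = 108.


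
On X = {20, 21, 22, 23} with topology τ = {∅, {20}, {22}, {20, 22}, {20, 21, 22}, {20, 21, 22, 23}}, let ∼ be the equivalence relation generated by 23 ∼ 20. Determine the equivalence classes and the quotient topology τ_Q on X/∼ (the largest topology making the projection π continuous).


X/∼ = {[20=23], [21], [22]}; |τ_Q| = 3.

Equivalence classes: [20=23], [21], [22].
Quotient map π: X → X/∼ sends 20 ↦ [20=23], 21 ↦ [21], 22 ↦ [22], 23 ↦ [20=23].
For each subset V ⊆ X/∼, compute π^{-1}(V) ⊆ X and check whether π^{-1}(V) ∈ τ. V is open in τ_Q iff π^{-1}(V) ∈ τ.
  V = {}: π^{-1}(V) = ∅ ∈ τ ✓.
  V = {[20=23]}: π^{-1}(V) = {20, 23} ∉ τ ✗.
  V = {[21]}: π^{-1}(V) = {21} ∉ τ ✗.
  V = {[20=23], [21]}: π^{-1}(V) = {20, 21, 23} ∉ τ ✗.
  V = {[22]}: π^{-1}(V) = {22} ∈ τ ✓.
  V = {[20=23], [22]}: π^{-1}(V) = {20, 22, 23} ∉ τ ✗.
  V = {[21], [22]}: π^{-1}(V) = {21, 22} ∉ τ ✗.
  V = {[20=23], [21], [22]}: π^{-1}(V) = {20, 21, 22, 23} ∈ τ ✓.
Open sets in the quotient: τ_Q = {{}, {[22]}, {[20=23], [21], [22]}} (3 elements).


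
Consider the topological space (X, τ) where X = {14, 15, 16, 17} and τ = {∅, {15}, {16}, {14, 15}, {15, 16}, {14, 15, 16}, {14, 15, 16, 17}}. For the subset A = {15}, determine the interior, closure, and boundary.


int(A) = {15}, cl(A) = {14, 15, 17}, ∂A = {14, 17}.

Closed sets in (X, τ) are complements of opens:
  closed(X, τ) = {∅, {17}, {14, 17}, {16, 17}, {14, 15, 17}, {14, 16, 17}, {14, 15, 16, 17}}.
int(A) = ⋃ {U ∈ τ : U ⊆ A}. Opens contained in A: ∅, {15}.
Taking the union of these: int(A) = {15}.
cl(A) = ⋂ {C closed : A ⊆ C}. Closed sets containing A: {14, 15, 17}, {14, 15, 16, 17}.
Intersecting these: cl(A) = {14, 15, 17}.
∂A = cl(A) ∖ int(A) = {14, 15, 17} ∖ {15} = {14, 17}.


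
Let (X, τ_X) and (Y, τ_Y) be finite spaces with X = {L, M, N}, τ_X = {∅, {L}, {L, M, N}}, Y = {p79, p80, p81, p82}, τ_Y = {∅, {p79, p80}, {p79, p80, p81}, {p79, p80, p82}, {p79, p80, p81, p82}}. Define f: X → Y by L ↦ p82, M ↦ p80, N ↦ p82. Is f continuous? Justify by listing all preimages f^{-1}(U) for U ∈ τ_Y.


f is NOT continuous.

Compute f^{-1}(U) for each U ∈ τ_Y:
  U = ∅: f^{-1}(U) = ∅ ∈ τ_X ✓.
  U = {p79, p80}: f^{-1}(U) = {M} ∉ τ_X ✗.
  U = {p79, p80, p81}: f^{-1}(U) = {M} ∉ τ_X ✗.
  U = {p79, p80, p82}: f^{-1}(U) = {L, M, N} ∈ τ_X ✓.
  U = {p79, p80, p81, p82}: f^{-1}(U) = {L, M, N} ∈ τ_X ✓.
Found U = {p79, p80} with f^{-1}(U) = {M} not in τ_X. Therefore f is NOT continuous.


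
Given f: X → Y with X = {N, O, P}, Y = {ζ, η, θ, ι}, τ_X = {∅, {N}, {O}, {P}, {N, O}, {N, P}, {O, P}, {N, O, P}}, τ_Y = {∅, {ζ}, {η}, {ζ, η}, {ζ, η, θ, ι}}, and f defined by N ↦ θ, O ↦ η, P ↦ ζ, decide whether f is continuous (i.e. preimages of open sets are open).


f IS continuous.

Compute f^{-1}(U) for each U ∈ τ_Y:
  U = ∅: f^{-1}(U) = ∅ ∈ τ_X ✓.
  U = {ζ}: f^{-1}(U) = {P} ∈ τ_X ✓.
  U = {η}: f^{-1}(U) = {O} ∈ τ_X ✓.
  U = {ζ, η}: f^{-1}(U) = {O, P} ∈ τ_X ✓.
  U = {ζ, η, θ, ι}: f^{-1}(U) = {N, O, P} ∈ τ_X ✓.
Every preimage lies in τ_X, so f IS continuous.


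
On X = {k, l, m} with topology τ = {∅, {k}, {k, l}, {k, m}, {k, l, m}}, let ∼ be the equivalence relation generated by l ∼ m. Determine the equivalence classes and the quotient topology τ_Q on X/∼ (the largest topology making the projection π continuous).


X/∼ = {[k], [l=m]}; |τ_Q| = 3.

Equivalence classes: [k], [l=m].
Quotient map π: X → X/∼ sends k ↦ [k], l ↦ [l=m], m ↦ [l=m].
For each subset V ⊆ X/∼, compute π^{-1}(V) ⊆ X and check whether π^{-1}(V) ∈ τ. V is open in τ_Q iff π^{-1}(V) ∈ τ.
  V = {}: π^{-1}(V) = ∅ ∈ τ ✓.
  V = {[k]}: π^{-1}(V) = {k} ∈ τ ✓.
  V = {[l=m]}: π^{-1}(V) = {l, m} ∉ τ ✗.
  V = {[k], [l=m]}: π^{-1}(V) = {k, l, m} ∈ τ ✓.
Open sets in the quotient: τ_Q = {{}, {[k]}, {[k], [l=m]}} (3 elements).


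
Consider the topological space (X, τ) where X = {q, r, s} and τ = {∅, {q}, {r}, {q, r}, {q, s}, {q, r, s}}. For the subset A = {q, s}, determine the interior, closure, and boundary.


int(A) = {q, s}, cl(A) = {q, s}, ∂A = ∅.

Closed sets in (X, τ) are complements of opens:
  closed(X, τ) = {∅, {r}, {s}, {q, s}, {r, s}, {q, r, s}}.
int(A) = ⋃ {U ∈ τ : U ⊆ A}. Opens contained in A: ∅, {q}, {q, s}.
Taking the union of these: int(A) = {q, s}.
cl(A) = ⋂ {C closed : A ⊆ C}. Closed sets containing A: {q, s}, {q, r, s}.
Intersecting these: cl(A) = {q, s}.
∂A = cl(A) ∖ int(A) = {q, s} ∖ {q, s} = ∅.
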